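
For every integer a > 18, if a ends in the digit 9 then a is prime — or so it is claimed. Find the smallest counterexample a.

a = 39

We need the least integer a > 18 for which a ends in the digit 9 but a is not prime.
a = 19: 19 ends in 9 and is prime.
a = 29: 29 ends in 9 and is prime.
a = 39: 39 ends in 9; 39 = 3 × 13, composite.
Thus a = 39 disproves the claim, and no smaller a works.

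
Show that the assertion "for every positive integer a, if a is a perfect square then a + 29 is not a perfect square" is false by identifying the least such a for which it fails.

We need the least positive integer a for which a is a perfect square but a + 29 is a perfect square.
For a = 1, 4, 9, 16, …, 121, 144, 169 the conclusion holds.
a = 196: 196 = 14² and 196 + 29 = 225 = 15².

a = 196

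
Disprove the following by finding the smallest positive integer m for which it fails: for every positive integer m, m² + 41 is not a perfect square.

For m = 1, 2, 3, 4, …, 17, 18, 19 the conclusion holds.
m = 20: 20² + 41 = 441 = 21², a perfect square.

m = 20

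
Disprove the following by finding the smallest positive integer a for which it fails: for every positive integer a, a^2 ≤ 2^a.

a = 3

a = 1: a^2 = 1 and 2^a = 2, so 1 ≤ 2.
a = 2: a^2 = 4 and 2^a = 4, so 4 ≤ 4.
a = 3: a^2 = 9 and 2^a = 8, so 9 > 8.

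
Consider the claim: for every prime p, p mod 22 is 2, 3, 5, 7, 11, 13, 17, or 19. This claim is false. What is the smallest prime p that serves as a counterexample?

p = 2: 2 mod 22 = 2.
p = 3: 3 mod 22 = 3.
p = 5: 5 mod 22 = 5.
p = 7: 7 mod 22 = 7.
p = 11: 11 mod 22 = 11.
p = 13: 13 mod 22 = 13.
p = 17: 17 mod 22 = 17.
p = 19: 19 mod 22 = 19.
p = 23: 23 mod 22 = 1 — not in {2, 3, 5, 7, 11, 13, 17, 19}.

p = 23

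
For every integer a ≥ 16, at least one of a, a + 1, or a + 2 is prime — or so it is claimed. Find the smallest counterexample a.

The first 4 eligible values, up to a = 19, all satisfy the conclusion.
a = 20: 20 = 2 × 10; 21 = 3 × 7; 22 = 2 × 11 — all composite.

a = 20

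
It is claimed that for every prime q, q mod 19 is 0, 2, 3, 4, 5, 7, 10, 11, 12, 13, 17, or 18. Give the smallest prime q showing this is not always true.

q = 47

A counterexample is any prime q such that the claim fails; we check each in order.
For q = 2, 3, 5, 7, …, 37, 41, 43 the conclusion holds.
q = 47: 47 mod 19 = 9 — not in {0, 2, 3, 4, 5, 7, 10, 11, 12, 13, 17, 18}.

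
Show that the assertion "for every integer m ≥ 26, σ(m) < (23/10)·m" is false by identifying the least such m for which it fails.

m = 30

We need the least integer m ≥ 26 for which the claim fails.
The first 4 eligible values, up to m = 29, all satisfy the conclusion.
m = 30: σ(30) = 72; 72 ≥ 69.
So m = 30 is the smallest counterexample.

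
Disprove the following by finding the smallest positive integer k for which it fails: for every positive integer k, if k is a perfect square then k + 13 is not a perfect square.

k = 36

The first 5 eligible values, up to k = 25, all satisfy the conclusion.
k = 36: 36 = 6² and 36 + 13 = 49 = 7².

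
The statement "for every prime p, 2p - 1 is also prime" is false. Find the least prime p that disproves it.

p = 5

p = 2: 2p - 1 = 3, prime.
p = 3: 2p - 1 = 5, prime.
p = 5: 2p - 1 = 9 = 3 × 3, not prime.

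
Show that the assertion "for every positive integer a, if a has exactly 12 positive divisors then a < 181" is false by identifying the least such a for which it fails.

a = 198

Check each positive integer a in order until a has exactly 12 positive divisors but the claim fails.
For a = 60, 72, 84, 90, …, 150, 156, 160 the conclusion holds.
a = 198: τ(198) = 12; 198 ≥ 181.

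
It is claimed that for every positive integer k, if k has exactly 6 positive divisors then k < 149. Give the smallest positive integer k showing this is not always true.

We need the least positive integer k for which k has exactly 6 positive divisors but the claim fails.
For k = 12, 18, 20, 28, …, 124, 147, 148 the conclusion holds.
k = 153: τ(153) = 6; 153 ≥ 149.
Thus k = 153 disproves the claim, and no smaller k works.

k = 153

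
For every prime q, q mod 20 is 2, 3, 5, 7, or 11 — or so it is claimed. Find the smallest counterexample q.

q = 13

The first 5 eligible values, up to q = 11, all satisfy the conclusion.
q = 13: 13 mod 20 = 13 — not in {2, 3, 5, 7, 11}.
Hence q = 13 is a counterexample.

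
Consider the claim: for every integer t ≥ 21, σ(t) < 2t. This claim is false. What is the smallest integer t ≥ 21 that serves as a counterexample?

t = 24

Check each integer t ≥ 21 in order until the claim fails.
t = 21: σ(21) = 32; 32 < 42.
t = 22: σ(22) = 36; 36 < 44.
t = 23: σ(23) = 24; 24 < 46.
t = 24: σ(24) = 60; 60 ≥ 48.
So t = 24 is the smallest counterexample.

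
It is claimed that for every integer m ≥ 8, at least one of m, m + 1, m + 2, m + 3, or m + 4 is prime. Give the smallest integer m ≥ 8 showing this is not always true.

m = 24

The first 16 eligible values, up to m = 23, all satisfy the conclusion.
m = 24: 24 = 2 × 12; 25 = 5 × 5; 26 = 2 × 13; 27 = 3 × 9; 28 = 2 × 14 — all composite.
So m = 24 is the smallest counterexample.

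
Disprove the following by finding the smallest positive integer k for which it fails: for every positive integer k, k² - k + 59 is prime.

k = 3

Check each positive integer k in order until k² - k + 59 is not prime.
For k = 1, 2 the conclusion holds.
k = 3: k² - k + 59 = 65 = 5 × 13, composite.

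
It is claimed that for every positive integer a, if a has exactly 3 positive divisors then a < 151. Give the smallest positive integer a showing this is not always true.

a = 169

Check each positive integer a in order until a has exactly 3 positive divisors but the claim fails.
For a = 4, 9, 25, 49, 121 the conclusion holds.
a = 169: τ(169) = 3; 169 ≥ 151.
Hence a = 169 is a counterexample.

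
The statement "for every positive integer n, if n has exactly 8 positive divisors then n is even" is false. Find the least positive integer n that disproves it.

n = 105

For n = 24, 30, 40, 42, …, 88, 102, 104 the conclusion holds.
n = 105: divisors of 105: 1, 3, 5, 7, 15, 21, 35, 105; 105 is odd.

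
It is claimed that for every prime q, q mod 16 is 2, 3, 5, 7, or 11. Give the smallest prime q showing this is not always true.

q = 13

Check each prime q in order until the claim fails.
q = 2: 2 mod 16 = 2.
q = 3: 3 mod 16 = 3.
q = 5: 5 mod 16 = 5.
q = 7: 7 mod 16 = 7.
q = 11: 11 mod 16 = 11.
q = 13: 13 mod 16 = 13 — not in {2, 3, 5, 7, 11}.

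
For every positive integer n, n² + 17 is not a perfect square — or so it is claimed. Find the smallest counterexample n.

A counterexample is any positive integer n such that n² + 17 is a perfect square; we check each in order.
The first 7 eligible values, up to n = 7, all satisfy the conclusion.
n = 8: 8² + 17 = 81 = 9², a perfect square.

n = 8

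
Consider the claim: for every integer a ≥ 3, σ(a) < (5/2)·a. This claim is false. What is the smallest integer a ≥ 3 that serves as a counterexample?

a = 24

A counterexample is any integer a ≥ 3 such that the claim fails; we check each in order.
For a = 3, 4, 5, 6, …, 21, 22, 23 the conclusion holds.
a = 24: σ(24) = 60; 60 ≥ 60.
Hence a = 24 is a counterexample.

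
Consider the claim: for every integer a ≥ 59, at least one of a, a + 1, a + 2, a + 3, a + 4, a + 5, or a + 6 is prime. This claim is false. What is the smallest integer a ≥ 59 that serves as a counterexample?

For a = 59, 60, 61, 62, …, 87, 88, 89 the conclusion holds.
a = 90: 90 = 2 × 45; 91 = 7 × 13; 92 = 2 × 46; 93 = 3 × 31; 94 = 2 × 47; 95 = 5 × 19; 96 = 2 × 48 — all composite.
Hence a = 90 is a counterexample.

a = 90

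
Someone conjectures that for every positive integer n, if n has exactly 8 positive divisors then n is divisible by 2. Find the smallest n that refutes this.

n = 105

We need the least positive integer n for which n has exactly 8 positive divisors but n is not divisible by 2.
The first 12 eligible values, up to n = 104, all satisfy the conclusion.
n = 105: τ(105) = 8; 105 mod 2 = 1.
Thus n = 105 disproves the claim, and no smaller n works.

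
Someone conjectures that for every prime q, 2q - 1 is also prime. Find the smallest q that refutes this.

q = 5

We need the least prime q for which 2q - 1 is not prime.
For q = 2, 3 the conclusion holds.
q = 5: 2q - 1 = 9 = 3 × 3, not prime.
So q = 5 is the smallest counterexample.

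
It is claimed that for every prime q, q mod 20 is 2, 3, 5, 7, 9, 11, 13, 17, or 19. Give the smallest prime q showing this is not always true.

q = 41

We need the least prime q for which the claim fails.
For q = 2, 3, 5, 7, …, 29, 31, 37 the conclusion holds.
q = 41: 41 mod 20 = 1 — not in {2, 3, 5, 7, 9, 11, 13, 17, 19}.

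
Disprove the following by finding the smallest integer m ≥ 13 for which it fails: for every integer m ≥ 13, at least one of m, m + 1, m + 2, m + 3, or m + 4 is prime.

m = 24

Check each integer m ≥ 13 in order until m, m + 1, m + 2, m + 3, m + 4 are all composite.
The first 11 eligible values, up to m = 23, all satisfy the conclusion.
m = 24: 24 = 2 × 12; 25 = 5 × 5; 26 = 2 × 13; 27 = 3 × 9; 28 = 2 × 14 — all composite.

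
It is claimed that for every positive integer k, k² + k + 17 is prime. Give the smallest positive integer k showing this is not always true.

We need the least positive integer k for which k² + k + 17 is not prime.
For k = 1, 2, 3, 4, …, 13, 14, 15 the conclusion holds.
k = 16: k² + k + 17 = 289 = 17 × 17, composite.
Thus k = 16 disproves the claim, and no smaller k works.

k = 16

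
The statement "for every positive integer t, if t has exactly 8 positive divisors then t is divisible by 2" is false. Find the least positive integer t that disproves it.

We need the least positive integer t for which t has exactly 8 positive divisors but t is not divisible by 2.
The first 12 eligible values, up to t = 104, all satisfy the conclusion.
t = 105: τ(105) = 8; 105 mod 2 = 1.
Hence t = 105 is a counterexample.

t = 105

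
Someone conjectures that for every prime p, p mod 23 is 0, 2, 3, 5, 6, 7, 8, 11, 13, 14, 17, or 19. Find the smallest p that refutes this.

p = 41

For p = 2, 3, 5, 7, …, 29, 31, 37 the conclusion holds.
p = 41: 41 mod 23 = 18 — not in {0, 2, 3, 5, 6, 7, 8, 11, 13, 14, 17, 19}.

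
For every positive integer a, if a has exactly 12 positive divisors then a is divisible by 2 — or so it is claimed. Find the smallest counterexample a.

a = 315

A counterexample is any positive integer a such that a has exactly 12 positive divisors but a is not divisible by 2; we check each in order.
For a = 60, 72, 84, 90, …, 294, 306, 308 the conclusion holds.
a = 315: τ(315) = 12; 315 mod 2 = 1.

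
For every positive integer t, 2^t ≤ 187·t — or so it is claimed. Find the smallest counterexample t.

The first 11 eligible values, up to t = 11, all satisfy the conclusion.
t = 12: 2^t = 4096 and 187·t = 2244, so 4096 > 2244.

t = 12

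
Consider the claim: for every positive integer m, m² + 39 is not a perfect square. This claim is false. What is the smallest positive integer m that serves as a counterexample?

For m = 1, 2, 3, 4 the conclusion holds.
m = 5: 5² + 39 = 64 = 8², a perfect square.
Hence m = 5 is a counterexample.

m = 5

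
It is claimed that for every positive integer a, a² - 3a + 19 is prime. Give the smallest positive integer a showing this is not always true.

A counterexample is any positive integer a such that a² - 3a + 19 is not prime; we check each in order.
The first 17 eligible values, up to a = 17, all satisfy the conclusion.
a = 18: a² - 3a + 19 = 289 = 17 × 17, composite.

a = 18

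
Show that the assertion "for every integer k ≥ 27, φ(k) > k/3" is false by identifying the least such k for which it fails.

A counterexample is any integer k ≥ 27 such that the claim fails; we check each in order.
k = 27: φ(27) = 18 and 27/3 = 9, so φ(27) > 27/3.
k = 28: φ(28) = 12 and 28/3 = 28/3, so φ(28) > 28/3.
k = 29: φ(29) = 28 and 29/3 = 29/3, so φ(29) > 29/3.
k = 30: φ(30) = 8 and 30/3 = 10, so φ(30) ≤ 30/3.
Thus k = 30 disproves the claim, and no smaller k works.

k = 30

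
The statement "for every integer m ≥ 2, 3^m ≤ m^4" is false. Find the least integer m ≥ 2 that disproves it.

For m = 2, 3, 4, 5, 6, 7 the conclusion holds.
m = 8: 3^m = 6561 and m^4 = 4096, so 6561 > 4096.
Thus m = 8 disproves the claim, and no smaller m works.

m = 8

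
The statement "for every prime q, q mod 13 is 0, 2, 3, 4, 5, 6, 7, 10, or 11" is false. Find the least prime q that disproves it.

For q = 2, 3, 5, 7, …, 37, 41, 43 the conclusion holds.
q = 47: 47 mod 13 = 8 — not in {0, 2, 3, 4, 5, 6, 7, 10, 11}.
Hence q = 47 is a counterexample.

q = 47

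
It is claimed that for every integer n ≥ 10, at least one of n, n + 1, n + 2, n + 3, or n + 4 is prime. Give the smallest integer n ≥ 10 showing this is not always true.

We need the least integer n ≥ 10 for which n, n + 1, n + 2, n + 3, n + 4 are all composite.
For n = 10, 11, 12, 13, …, 21, 22, 23 the conclusion holds.
n = 24: 24 = 2 × 12; 25 = 5 × 5; 26 = 2 × 13; 27 = 3 × 9; 28 = 2 × 14 — all composite.
Hence n = 24 is a counterexample.

n = 24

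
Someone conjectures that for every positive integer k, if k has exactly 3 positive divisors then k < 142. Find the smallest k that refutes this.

k = 169

Check each positive integer k in order until k has exactly 3 positive divisors but the claim fails.
k = 4: τ(4) = 3; 4 < 142.
k = 9: τ(9) = 3; 9 < 142.
k = 25: τ(25) = 3; 25 < 142.
k = 49: τ(49) = 3; 49 < 142.
k = 121: τ(121) = 3; 121 < 142.
k = 169: τ(169) = 3; 169 ≥ 142.
Hence k = 169 is a counterexample.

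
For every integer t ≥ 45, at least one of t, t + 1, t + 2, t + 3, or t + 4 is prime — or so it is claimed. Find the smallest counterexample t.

t = 48

Check each integer t ≥ 45 in order until t, t + 1, t + 2, t + 3, t + 4 are all composite.
t = 45: 47 is prime.
t = 46: 47 is prime.
t = 47: 47 is prime.
t = 48: 48 = 2 × 24; 49 = 7 × 7; 50 = 2 × 25; 51 = 3 × 17; 52 = 2 × 26 — all composite.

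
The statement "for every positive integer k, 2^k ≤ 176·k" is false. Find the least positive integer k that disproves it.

For k = 1, 2, 3, 4, 5, 6, 7, 8, 9, 10 the conclusion holds.
k = 11: 2^k = 2048 and 176·k = 1936, so 2048 > 1936.
Thus k = 11 disproves the claim, and no smaller k works.

k = 11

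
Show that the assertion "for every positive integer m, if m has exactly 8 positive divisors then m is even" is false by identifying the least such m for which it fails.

m = 105

The first 12 eligible values, up to m = 104, all satisfy the conclusion.
m = 105: divisors of 105: 1, 3, 5, 7, 15, 21, 35, 105; 105 is odd.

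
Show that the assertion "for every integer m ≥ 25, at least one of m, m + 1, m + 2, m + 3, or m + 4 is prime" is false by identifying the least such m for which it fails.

The first 7 eligible values, up to m = 31, all satisfy the conclusion.
m = 32: 32 = 2 × 16; 33 = 3 × 11; 34 = 2 × 17; 35 = 5 × 7; 36 = 2 × 18 — all composite.

m = 32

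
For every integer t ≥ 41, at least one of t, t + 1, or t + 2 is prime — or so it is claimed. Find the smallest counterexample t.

Check each integer t ≥ 41 in order until t, t + 1, t + 2 are all composite.
For t = 41, 42, 43 the conclusion holds.
t = 44: 44 = 2 × 22; 45 = 3 × 15; 46 = 2 × 23 — all composite.
Hence t = 44 is a counterexample.

t = 44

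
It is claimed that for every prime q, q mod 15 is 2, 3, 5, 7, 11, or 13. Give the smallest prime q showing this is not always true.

q = 19

We need the least prime q for which the claim fails.
For q = 2, 3, 5, 7, 11, 13, 17 the conclusion holds.
q = 19: 19 mod 15 = 4 — not in {2, 3, 5, 7, 11, 13}.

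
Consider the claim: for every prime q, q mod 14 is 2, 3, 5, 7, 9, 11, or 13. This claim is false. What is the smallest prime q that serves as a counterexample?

We need the least prime q for which the claim fails.
For q = 2, 3, 5, 7, 11, 13, 17, 19, 23 the conclusion holds.
q = 29: 29 mod 14 = 1 — not in {2, 3, 5, 7, 9, 11, 13}.
So q = 29 is the smallest counterexample.

q = 29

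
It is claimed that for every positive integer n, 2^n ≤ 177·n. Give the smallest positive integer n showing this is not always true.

The first 10 eligible values, up to n = 10, all satisfy the conclusion.
n = 11: 2^n = 2048 and 177·n = 1947, so 2048 > 1947.

n = 11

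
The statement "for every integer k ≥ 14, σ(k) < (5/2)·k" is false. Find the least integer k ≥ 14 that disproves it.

A counterexample is any integer k ≥ 14 such that the claim fails; we check each in order.
For k = 14, 15, 16, 17, 18, 19, 20, 21, 22, 23 the conclusion holds.
k = 24: σ(24) = 60; 60 ≥ 60.
So k = 24 is the smallest counterexample.

k = 24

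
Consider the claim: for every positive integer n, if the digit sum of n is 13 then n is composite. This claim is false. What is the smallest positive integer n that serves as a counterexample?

n = 67

Check each positive integer n in order until the digit sum of n is 13 but n is prime.
n = 49: digit sum 13; 49 is composite.
n = 58: digit sum 13; 58 is composite.
n = 67: digit sum 13; 67 is prime, not composite.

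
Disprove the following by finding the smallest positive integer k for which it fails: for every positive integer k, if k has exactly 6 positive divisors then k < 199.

k = 207

We need the least positive integer k for which k has exactly 6 positive divisors but the claim fails.
For k = 12, 18, 20, 28, …, 172, 175, 188 the conclusion holds.
k = 207: τ(207) = 6; 207 ≥ 199.
Hence k = 207 is a counterexample.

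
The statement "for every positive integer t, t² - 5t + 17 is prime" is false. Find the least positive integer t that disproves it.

t = 13

Check each positive integer t in order until t² - 5t + 17 is not prime.
The first 12 eligible values, up to t = 12, all satisfy the conclusion.
t = 13: t² - 5t + 17 = 121 = 11 × 11, composite.
Thus t = 13 disproves the claim, and no smaller t works.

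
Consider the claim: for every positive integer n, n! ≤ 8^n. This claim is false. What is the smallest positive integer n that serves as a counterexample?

n = 20

We need the least positive integer n for which n! > 8^n.
The first 19 eligible values, up to n = 19, all satisfy the conclusion.
n = 20: n! = 2432902008176640000 and 8^n = 1152921504606846976, so 2432902008176640000 > 1152921504606846976.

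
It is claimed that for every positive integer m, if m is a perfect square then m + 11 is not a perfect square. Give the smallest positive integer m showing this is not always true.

A counterexample is any positive integer m such that m is a perfect square but m + 11 is a perfect square; we check each in order.
m = 1: 1 + 11 = 12, not a perfect square.
m = 4: 4 + 11 = 15, not a perfect square.
m = 9: 9 + 11 = 20, not a perfect square.
m = 16: 16 + 11 = 27, not a perfect square.
m = 25: 25 = 5² and 25 + 11 = 36 = 6².

m = 25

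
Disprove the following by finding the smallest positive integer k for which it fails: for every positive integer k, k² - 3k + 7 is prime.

We need the least positive integer k for which k² - 3k + 7 is not prime.
The first 5 eligible values, up to k = 5, all satisfy the conclusion.
k = 6: k² - 3k + 7 = 25 = 5 × 5, composite.
Thus k = 6 disproves the claim, and no smaller k works.

k = 6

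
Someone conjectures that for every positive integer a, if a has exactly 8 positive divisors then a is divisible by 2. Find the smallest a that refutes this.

A counterexample is any positive integer a such that a has exactly 8 positive divisors but a is not divisible by 2; we check each in order.
For a = 24, 30, 40, 42, …, 88, 102, 104 the conclusion holds.
a = 105: τ(105) = 8; 105 mod 2 = 1.
Thus a = 105 disproves the claim, and no smaller a works.

a = 105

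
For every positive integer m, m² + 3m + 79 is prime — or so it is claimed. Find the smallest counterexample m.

A counterexample is any positive integer m such that m² + 3m + 79 is not prime; we check each in order.
The first 4 eligible values, up to m = 4, all satisfy the conclusion.
m = 5: m² + 3m + 79 = 119 = 7 × 17, composite.
Thus m = 5 disproves the claim, and no smaller m works.

m = 5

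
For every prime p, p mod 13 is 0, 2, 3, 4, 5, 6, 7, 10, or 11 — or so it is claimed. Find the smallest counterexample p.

A counterexample is any prime p such that the claim fails; we check each in order.
For p = 2, 3, 5, 7, …, 37, 41, 43 the conclusion holds.
p = 47: 47 mod 13 = 8 — not in {0, 2, 3, 4, 5, 6, 7, 10, 11}.
Hence p = 47 is a counterexample.

p = 47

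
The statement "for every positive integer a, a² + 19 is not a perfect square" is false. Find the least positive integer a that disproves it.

For a = 1, 2, 3, 4, 5, 6, 7, 8 the conclusion holds.
a = 9: 9² + 19 = 100 = 10², a perfect square.
So a = 9 is the smallest counterexample.

a = 9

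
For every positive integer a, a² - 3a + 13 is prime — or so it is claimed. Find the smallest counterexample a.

a = 12

For a = 1, 2, 3, 4, …, 9, 10, 11 the conclusion holds.
a = 12: a² - 3a + 13 = 121 = 11 × 11, composite.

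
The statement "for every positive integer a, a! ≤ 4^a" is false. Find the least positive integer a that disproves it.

Check each positive integer a in order until a! > 4^a.
For a = 1, 2, 3, 4, 5, 6, 7, 8 the conclusion holds.
a = 9: a! = 362880 and 4^a = 262144, so 362880 > 262144.
Thus a = 9 disproves the claim, and no smaller a works.

a = 9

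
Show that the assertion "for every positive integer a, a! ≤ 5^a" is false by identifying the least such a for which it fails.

a = 12

We need the least positive integer a for which a! > 5^a.
The first 11 eligible values, up to a = 11, all satisfy the conclusion.
a = 12: a! = 479001600 and 5^a = 244140625, so 479001600 > 244140625.
So a = 12 is the smallest counterexample.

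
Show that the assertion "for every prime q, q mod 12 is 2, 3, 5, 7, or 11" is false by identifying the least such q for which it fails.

We need the least prime q for which the claim fails.
For q = 2, 3, 5, 7, 11 the conclusion holds.
q = 13: 13 mod 12 = 1 — not in {2, 3, 5, 7, 11}.
Hence q = 13 is a counterexample.

q = 13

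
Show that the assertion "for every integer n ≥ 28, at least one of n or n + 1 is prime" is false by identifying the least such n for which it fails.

n = 32

A counterexample is any integer n ≥ 28 such that n, n + 1 are both composite; we check each in order.
The first 4 eligible values, up to n = 31, all satisfy the conclusion.
n = 32: 32 = 2 × 16; 33 = 3 × 11 — both composite.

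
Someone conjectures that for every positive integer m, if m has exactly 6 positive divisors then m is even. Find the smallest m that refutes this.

m = 45

We need the least positive integer m for which m has exactly 6 positive divisors but m is odd.
For m = 12, 18, 20, 28, 32, 44 the conclusion holds.
m = 45: divisors of 45: 1, 3, 5, 9, 15, 45; 45 is odd.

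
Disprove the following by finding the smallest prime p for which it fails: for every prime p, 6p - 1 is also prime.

p = 11

We need the least prime p for which 6p - 1 is not prime.
p = 2: 6p - 1 = 11, prime.
p = 3: 6p - 1 = 17, prime.
p = 5: 6p - 1 = 29, prime.
p = 7: 6p - 1 = 41, prime.
p = 11: 6p - 1 = 65 = 5 × 13, not prime.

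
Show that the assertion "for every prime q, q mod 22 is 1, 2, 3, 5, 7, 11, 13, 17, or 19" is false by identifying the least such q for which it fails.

The first 10 eligible values, up to q = 29, all satisfy the conclusion.
q = 31: 31 mod 22 = 9 — not in {1, 2, 3, 5, 7, 11, 13, 17, 19}.
Hence q = 31 is a counterexample.

q = 31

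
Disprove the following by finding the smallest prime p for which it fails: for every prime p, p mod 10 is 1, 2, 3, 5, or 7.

A counterexample is any prime p such that the claim fails; we check each in order.
For p = 2, 3, 5, 7, 11, 13, 17 the conclusion holds.
p = 19: 19 mod 10 = 9 — not in {1, 2, 3, 5, 7}.

p = 19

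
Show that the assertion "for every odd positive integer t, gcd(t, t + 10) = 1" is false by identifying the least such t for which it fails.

t = 5

We need the least odd positive integer t for which gcd(t, t + 10) > 1.
t = 1: gcd(1, 11) = 1.
t = 3: gcd(3, 13) = 1.
t = 5: gcd(5, 15) = 5.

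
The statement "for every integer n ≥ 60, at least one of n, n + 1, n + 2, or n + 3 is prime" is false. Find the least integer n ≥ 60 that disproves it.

We need the least integer n ≥ 60 for which n, n + 1, n + 2, n + 3 are all composite.
n = 60: 61 is prime.
n = 61: 61 is prime.
n = 62: 62 = 2 × 31; 63 = 3 × 21; 64 = 2 × 32; 65 = 5 × 13 — all composite.

n = 62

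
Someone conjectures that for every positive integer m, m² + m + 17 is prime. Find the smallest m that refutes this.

A counterexample is any positive integer m such that m² + m + 17 is not prime; we check each in order.
For m = 1, 2, 3, 4, …, 13, 14, 15 the conclusion holds.
m = 16: m² + m + 17 = 289 = 17 × 17, composite.
Thus m = 16 disproves the claim, and no smaller m works.

m = 16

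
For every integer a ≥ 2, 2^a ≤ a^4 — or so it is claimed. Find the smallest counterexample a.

Check each integer a ≥ 2 in order until 2^a > a^4.
The first 15 eligible values, up to a = 16, all satisfy the conclusion.
a = 17: 2^a = 131072 and a^4 = 83521, so 131072 > 83521.

a = 17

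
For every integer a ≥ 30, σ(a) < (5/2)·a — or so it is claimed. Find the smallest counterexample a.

A counterexample is any integer a ≥ 30 such that the claim fails; we check each in order.
The first 6 eligible values, up to a = 35, all satisfy the conclusion.
a = 36: σ(36) = 91; 91 ≥ 90.

a = 36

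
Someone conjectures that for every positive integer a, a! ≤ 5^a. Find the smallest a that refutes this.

A counterexample is any positive integer a such that a! > 5^a; we check each in order.
For a = 1, 2, 3, 4, …, 9, 10, 11 the conclusion holds.
a = 12: a! = 479001600 and 5^a = 244140625, so 479001600 > 244140625.
So a = 12 is the smallest counterexample.

a = 12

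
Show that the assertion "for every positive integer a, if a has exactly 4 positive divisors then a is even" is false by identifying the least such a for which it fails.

a = 15

Check each positive integer a in order until a has exactly 4 positive divisors but a is odd.
a = 6: divisors of 6: 1, 2, 3, 6; 6 is even.
a = 8: divisors of 8: 1, 2, 4, 8; 8 is even.
a = 10: divisors of 10: 1, 2, 5, 10; 10 is even.
a = 14: divisors of 14: 1, 2, 7, 14; 14 is even.
a = 15: divisors of 15: 1, 3, 5, 15; 15 is odd.
So a = 15 is the smallest counterexample.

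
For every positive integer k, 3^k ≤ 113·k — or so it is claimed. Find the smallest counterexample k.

A counterexample is any positive integer k such that 3^k > 113·k; we check each in order.
k = 1: 3^k = 3 and 113·k = 113, so 3 ≤ 113.
k = 2: 3^k = 9 and 113·k = 226, so 9 ≤ 226.
k = 3: 3^k = 27 and 113·k = 339, so 27 ≤ 339.
k = 4: 3^k = 81 and 113·k = 452, so 81 ≤ 452.
k = 5: 3^k = 243 and 113·k = 565, so 243 ≤ 565.
k = 6: 3^k = 729 and 113·k = 678, so 729 > 678.
Thus k = 6 disproves the claim, and no smaller k works.

k = 6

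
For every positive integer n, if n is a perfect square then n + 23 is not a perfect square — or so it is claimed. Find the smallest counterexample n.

A counterexample is any positive integer n such that n is a perfect square but n + 23 is a perfect square; we check each in order.
For n = 1, 4, 9, 16, 25, 36, 49, 64, 81, 100 the conclusion holds.
n = 121: 121 = 11² and 121 + 23 = 144 = 12².

n = 121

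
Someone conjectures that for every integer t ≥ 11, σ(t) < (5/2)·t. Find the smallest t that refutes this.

t = 24

We need the least integer t ≥ 11 for which the claim fails.
For t = 11, 12, 13, 14, …, 21, 22, 23 the conclusion holds.
t = 24: σ(24) = 60; 60 ≥ 60.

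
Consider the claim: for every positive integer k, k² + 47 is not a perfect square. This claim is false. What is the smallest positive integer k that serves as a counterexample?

A counterexample is any positive integer k such that k² + 47 is a perfect square; we check each in order.
The first 22 eligible values, up to k = 22, all satisfy the conclusion.
k = 23: 23² + 47 = 576 = 24², a perfect square.
So k = 23 is the smallest counterexample.

k = 23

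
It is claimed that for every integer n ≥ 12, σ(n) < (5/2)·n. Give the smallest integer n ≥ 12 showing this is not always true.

For n = 12, 13, 14, 15, …, 21, 22, 23 the conclusion holds.
n = 24: σ(24) = 60; 60 ≥ 60.

n = 24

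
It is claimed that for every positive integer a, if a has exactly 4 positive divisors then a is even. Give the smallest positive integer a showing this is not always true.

The first 4 eligible values, up to a = 14, all satisfy the conclusion.
a = 15: divisors of 15: 1, 3, 5, 15; 15 is odd.

a = 15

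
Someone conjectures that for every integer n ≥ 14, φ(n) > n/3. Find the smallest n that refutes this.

n = 18

We need the least integer n ≥ 14 for which the claim fails.
The first 4 eligible values, up to n = 17, all satisfy the conclusion.
n = 18: φ(18) = 6 and 18/3 = 6, so φ(18) ≤ 18/3.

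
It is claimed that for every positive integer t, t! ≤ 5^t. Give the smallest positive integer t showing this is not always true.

t = 12

We need the least positive integer t for which t! > 5^t.
For t = 1, 2, 3, 4, …, 9, 10, 11 the conclusion holds.
t = 12: t! = 479001600 and 5^t = 244140625, so 479001600 > 244140625.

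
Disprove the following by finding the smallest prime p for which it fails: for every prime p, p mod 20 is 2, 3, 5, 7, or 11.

p = 13

The first 5 eligible values, up to p = 11, all satisfy the conclusion.
p = 13: 13 mod 20 = 13 — not in {2, 3, 5, 7, 11}.
So p = 13 is the smallest counterexample.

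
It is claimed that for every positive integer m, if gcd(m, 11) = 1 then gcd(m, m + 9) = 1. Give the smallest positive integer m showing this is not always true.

A counterexample is any positive integer m such that gcd(m, 11) = 1 but gcd(m, m + 9) > 1; we check each in order.
For m = 1, 2 the conclusion holds.
m = 3: gcd(3, 12) = 3.

m = 3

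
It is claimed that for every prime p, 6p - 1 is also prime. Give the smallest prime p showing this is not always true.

Check each prime p in order until 6p - 1 is not prime.
p = 2: 6p - 1 = 11, prime.
p = 3: 6p - 1 = 17, prime.
p = 5: 6p - 1 = 29, prime.
p = 7: 6p - 1 = 41, prime.
p = 11: 6p - 1 = 65 = 5 × 13, not prime.
Hence p = 11 is a counterexample.

p = 11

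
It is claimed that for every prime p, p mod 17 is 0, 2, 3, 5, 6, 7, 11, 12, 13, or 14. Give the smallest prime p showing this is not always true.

p = 43

We need the least prime p for which the claim fails.
The first 13 eligible values, up to p = 41, all satisfy the conclusion.
p = 43: 43 mod 17 = 9 — not in {0, 2, 3, 5, 6, 7, 11, 12, 13, 14}.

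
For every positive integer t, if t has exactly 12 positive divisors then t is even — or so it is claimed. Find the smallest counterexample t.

For t = 60, 72, 84, 90, …, 294, 306, 308 the conclusion holds.
t = 315: divisors of 315: 12 divisors; 315 is odd.
So t = 315 is the smallest counterexample.

t = 315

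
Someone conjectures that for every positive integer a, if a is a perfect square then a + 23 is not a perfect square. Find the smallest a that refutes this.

The first 10 eligible values, up to a = 100, all satisfy the conclusion.
a = 121: 121 = 11² and 121 + 23 = 144 = 12².
Thus a = 121 disproves the claim, and no smaller a works.

a = 121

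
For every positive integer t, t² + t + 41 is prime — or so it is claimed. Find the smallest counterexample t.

We need the least positive integer t for which t² + t + 41 is not prime.
For t = 1, 2, 3, 4, …, 37, 38, 39 the conclusion holds.
t = 40: t² + t + 41 = 1681 = 41 × 41, composite.

t = 40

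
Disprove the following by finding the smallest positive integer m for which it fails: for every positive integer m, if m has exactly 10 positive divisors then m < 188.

m = 208

The first 5 eligible values, up to m = 176, all satisfy the conclusion.
m = 208: τ(208) = 10; 208 ≥ 188.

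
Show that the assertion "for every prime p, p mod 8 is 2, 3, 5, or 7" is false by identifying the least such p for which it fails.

We need the least prime p for which the claim fails.
p = 2: 2 mod 8 = 2.
p = 3: 3 mod 8 = 3.
p = 5: 5 mod 8 = 5.
p = 7: 7 mod 8 = 7.
p = 11: 11 mod 8 = 3.
p = 13: 13 mod 8 = 5.
p = 17: 17 mod 8 = 1 — not in {2, 3, 5, 7}.
So p = 17 is the smallest counterexample.

p = 17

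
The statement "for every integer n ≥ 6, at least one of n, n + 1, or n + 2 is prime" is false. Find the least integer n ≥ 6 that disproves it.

Check each integer n ≥ 6 in order until n, n + 1, n + 2 are all composite.
n = 6: 7 is prime.
n = 7: 7 is prime.
n = 8: 8 = 2 × 4; 9 = 3 × 3; 10 = 2 × 5 — all composite.

n = 8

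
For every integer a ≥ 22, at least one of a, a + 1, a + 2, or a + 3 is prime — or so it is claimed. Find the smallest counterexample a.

a = 24

We need the least integer a ≥ 22 for which a, a + 1, a + 2, a + 3 are all composite.
a = 22: 23 is prime.
a = 23: 23 is prime.
a = 24: 24 = 2 × 12; 25 = 5 × 5; 26 = 2 × 13; 27 = 3 × 9 — all composite.
Thus a = 24 disproves the claim, and no smaller a works.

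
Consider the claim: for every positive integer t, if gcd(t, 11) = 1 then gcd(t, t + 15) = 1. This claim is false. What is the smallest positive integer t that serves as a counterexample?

t = 3

A counterexample is any positive integer t such that gcd(t, 11) = 1 but gcd(t, t + 15) > 1; we check each in order.
For t = 1, 2 the conclusion holds.
t = 3: gcd(3, 18) = 3.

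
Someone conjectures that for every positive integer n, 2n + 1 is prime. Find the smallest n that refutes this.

Check each positive integer n in order until 2n + 1 is not prime.
n = 1: 2n + 1 = 3, prime.
n = 2: 2n + 1 = 5, prime.
n = 3: 2n + 1 = 7, prime.
n = 4: 2n + 1 = 9 = 3 × 3, composite.

n = 4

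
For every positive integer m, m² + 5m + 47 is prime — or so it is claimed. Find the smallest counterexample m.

Check each positive integer m in order until m² + 5m + 47 is not prime.
The first 37 eligible values, up to m = 37, all satisfy the conclusion.
m = 38: m² + 5m + 47 = 1681 = 41 × 41, composite.
Thus m = 38 disproves the claim, and no smaller m works.

m = 38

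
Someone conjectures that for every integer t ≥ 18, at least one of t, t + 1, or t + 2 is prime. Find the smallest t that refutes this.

We need the least integer t ≥ 18 for which t, t + 1, t + 2 are all composite.
t = 18: 19 is prime.
t = 19: 19 is prime.
t = 20: 20 = 2 × 10; 21 = 3 × 7; 22 = 2 × 11 — all composite.
So t = 20 is the smallest counterexample.

t = 20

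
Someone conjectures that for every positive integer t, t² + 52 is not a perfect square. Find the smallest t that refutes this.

Check each positive integer t in order until t² + 52 is a perfect square.
For t = 1, 2, 3, 4, …, 9, 10, 11 the conclusion holds.
t = 12: 12² + 52 = 196 = 14², a perfect square.
So t = 12 is the smallest counterexample.

t = 12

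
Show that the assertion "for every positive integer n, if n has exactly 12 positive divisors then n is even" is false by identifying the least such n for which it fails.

n = 315

Check each positive integer n in order until n has exactly 12 positive divisors but n is odd.
For n = 60, 72, 84, 90, …, 294, 306, 308 the conclusion holds.
n = 315: divisors of 315: 12 divisors; 315 is odd.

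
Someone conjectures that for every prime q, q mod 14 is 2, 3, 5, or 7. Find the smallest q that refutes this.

The first 4 eligible values, up to q = 7, all satisfy the conclusion.
q = 11: 11 mod 14 = 11 — not in {2, 3, 5, 7}.
Thus q = 11 disproves the claim, and no smaller q works.

q = 11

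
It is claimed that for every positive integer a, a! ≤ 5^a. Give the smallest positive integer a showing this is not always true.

a = 12

We need the least positive integer a for which a! > 5^a.
For a = 1, 2, 3, 4, …, 9, 10, 11 the conclusion holds.
a = 12: a! = 479001600 and 5^a = 244140625, so 479001600 > 244140625.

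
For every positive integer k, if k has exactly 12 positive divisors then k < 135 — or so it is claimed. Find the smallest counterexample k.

A counterexample is any positive integer k such that k has exactly 12 positive divisors but the claim fails; we check each in order.
For k = 60, 72, 84, 90, 96, 108, 126, 132 the conclusion holds.
k = 140: τ(140) = 12; 140 ≥ 135.

k = 140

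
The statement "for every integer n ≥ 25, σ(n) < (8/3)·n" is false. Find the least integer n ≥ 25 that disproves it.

n = 60

A counterexample is any integer n ≥ 25 such that the claim fails; we check each in order.
The first 35 eligible values, up to n = 59, all satisfy the conclusion.
n = 60: σ(60) = 168; 168 ≥ 160.
Hence n = 60 is a counterexample.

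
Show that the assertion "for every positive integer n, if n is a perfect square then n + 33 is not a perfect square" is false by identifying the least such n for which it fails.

n = 16

Check each positive integer n in order until n is a perfect square but n + 33 is a perfect square.
For n = 1, 4, 9 the conclusion holds.
n = 16: 16 = 4² and 16 + 33 = 49 = 7².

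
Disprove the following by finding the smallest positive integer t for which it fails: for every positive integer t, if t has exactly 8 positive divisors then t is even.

t = 105

We need the least positive integer t for which t has exactly 8 positive divisors but t is odd.
The first 12 eligible values, up to t = 104, all satisfy the conclusion.
t = 105: divisors of 105: 1, 3, 5, 7, 15, 21, 35, 105; 105 is odd.
Thus t = 105 disproves the claim, and no smaller t works.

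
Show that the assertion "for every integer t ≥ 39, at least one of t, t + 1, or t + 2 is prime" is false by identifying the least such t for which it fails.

We need the least integer t ≥ 39 for which t, t + 1, t + 2 are all composite.
t = 39: 41 is prime.
t = 40: 41 is prime.
t = 41: 41 is prime.
t = 42: 43 is prime.
t = 43: 43 is prime.
t = 44: 44 = 2 × 22; 45 = 3 × 15; 46 = 2 × 23 — all composite.
Thus t = 44 disproves the claim, and no smaller t works.

t = 44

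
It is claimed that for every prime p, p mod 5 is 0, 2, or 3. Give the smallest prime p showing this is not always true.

The first 4 eligible values, up to p = 7, all satisfy the conclusion.
p = 11: 11 mod 5 = 1 — not in {0, 2, 3}.

p = 11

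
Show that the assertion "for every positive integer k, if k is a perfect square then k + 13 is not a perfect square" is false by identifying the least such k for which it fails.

k = 36

Check each positive integer k in order until k is a perfect square but k + 13 is a perfect square.
The first 5 eligible values, up to k = 25, all satisfy the conclusion.
k = 36: 36 = 6² and 36 + 13 = 49 = 7².
So k = 36 is the smallest counterexample.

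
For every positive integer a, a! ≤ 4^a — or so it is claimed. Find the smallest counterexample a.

A counterexample is any positive integer a such that a! > 4^a; we check each in order.
The first 8 eligible values, up to a = 8, all satisfy the conclusion.
a = 9: a! = 362880 and 4^a = 262144, so 362880 > 262144.
Hence a = 9 is a counterexample.

a = 9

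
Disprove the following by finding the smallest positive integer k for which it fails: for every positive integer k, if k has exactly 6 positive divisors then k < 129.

k = 147

For k = 12, 18, 20, 28, …, 116, 117, 124 the conclusion holds.
k = 147: τ(147) = 6; 147 ≥ 129.
Hence k = 147 is a counterexample.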